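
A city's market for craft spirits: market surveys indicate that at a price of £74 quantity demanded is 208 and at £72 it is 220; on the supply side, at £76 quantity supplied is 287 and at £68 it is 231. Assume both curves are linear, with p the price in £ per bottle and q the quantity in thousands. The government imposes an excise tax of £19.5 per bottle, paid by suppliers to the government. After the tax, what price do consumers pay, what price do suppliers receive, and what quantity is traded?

Consumers pay £79.5; suppliers receive £60; quantity = 175.

Demand slope: (220 − 208)/(72 − 74) = -6, so qd = 652 − 6p.
Supply slope: (231 − 287)/(68 − 76) = 7, so qs = 7p − 245.
Without the tax, 652 − 6p = 7p − 245 gives 13p = 897, so p* = £69 and q* = 238.
With the tax collected from suppliers, supply shifts: qs = 7(p − 19.5) − 245.
Solving gives q = 175 with consumers paying £79.5 and suppliers receiving £60 (the £19.5 wedge).
The less price-elastic side of the market bears the larger share of a per-unit tax.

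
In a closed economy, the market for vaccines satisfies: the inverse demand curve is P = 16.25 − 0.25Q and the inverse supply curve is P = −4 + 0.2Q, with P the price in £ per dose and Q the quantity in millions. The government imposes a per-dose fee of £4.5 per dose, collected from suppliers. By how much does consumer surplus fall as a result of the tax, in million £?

Rewrite in direct form: Qd = 65 − 4P and Qs = 5P + 20.
Before the tax: set 65 − 4P = 5P + 20 → P* = £5, Q* = 45.
With the tax collected from suppliers, supply shifts: Qs = 5(P − 4.5) + 20.
New equilibrium: buyers pay £7.5, suppliers receive £3, Q = 35. (Wedge: Pb − Ps = 4.5.)
ΔCS is the trapezoid between Q = 35 and Q = 45 of height £2.5: ½ · (45 + 35) · 2.5 = £100.

Consumer surplus falls by £100 million.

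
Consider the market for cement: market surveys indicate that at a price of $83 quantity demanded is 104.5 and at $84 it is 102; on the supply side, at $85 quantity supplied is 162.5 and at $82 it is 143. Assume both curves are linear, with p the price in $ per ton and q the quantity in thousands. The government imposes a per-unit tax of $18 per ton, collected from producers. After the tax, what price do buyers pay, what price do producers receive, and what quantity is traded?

Demand slope: (102 − 104.5)/(84 − 83) = -2.5, so qd = 312 − 2.5p.
Supply slope: (143 − 162.5)/(82 − 85) = 6.5, so qs = 6.5p − 390.
Before the tax: set 312 − 2.5p = 6.5p − 390 → p* = $78, q* = 117.
With the tax collected from producers, supply shifts: qs = 6.5(p − 18) − 390.
New equilibrium: buyers pay $91, producers receive $73, q = 84.5. (Wedge: pb − ps = 18.)

Buyers pay $91; producers receive $73; quantity = 84.5.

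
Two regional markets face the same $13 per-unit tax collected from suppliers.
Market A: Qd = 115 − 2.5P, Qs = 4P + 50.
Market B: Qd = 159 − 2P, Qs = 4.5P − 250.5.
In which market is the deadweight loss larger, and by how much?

Market A: pre-tax P* = $10, Q* = 90; post-tax Q = 70; deadweight loss = $130.
Market B: pre-tax P* = $63, Q* = 33; post-tax Q = 15; deadweight loss = $117.
Difference: $130 vs $117 → market A is larger by $13.

Market A, by $13.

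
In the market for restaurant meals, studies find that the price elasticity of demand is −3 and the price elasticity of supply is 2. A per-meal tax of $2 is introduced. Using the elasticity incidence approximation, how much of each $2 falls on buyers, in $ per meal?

Incidence ratio: buyers' share ≈ εs / (εs + |εd|) = 2 / (2 + 3) = 0.4.
So buyers bear ≈ 0.4 × $2 = $0.8; producers bear $1.2.

Buyers bear ≈ $0.8 per meal.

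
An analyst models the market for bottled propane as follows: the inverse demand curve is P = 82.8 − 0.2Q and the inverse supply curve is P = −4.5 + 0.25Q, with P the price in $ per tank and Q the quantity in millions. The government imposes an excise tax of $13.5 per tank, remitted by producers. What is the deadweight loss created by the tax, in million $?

Deadweight loss = $202.5 million.

Inverting to Q(P) form: Qd = 414 − 5P; Qs = 4P + 18.
Without the tax, 414 − 5P = 4P + 18 gives 9P = 396, so P* = $44 and Q* = 194.
With the tax collected from producers, supply shifts: Qs = 4(P − 13.5) + 18.
Solving gives Q = 164 with buyers paying $50 and producers receiving $36.5 (the $13.5 wedge).
Quantity falls by |ΔQ| = |194 − 164| = 30.
DWL = ½ · t · |ΔQ| = ½ · 13.5 · 30 = $202.5.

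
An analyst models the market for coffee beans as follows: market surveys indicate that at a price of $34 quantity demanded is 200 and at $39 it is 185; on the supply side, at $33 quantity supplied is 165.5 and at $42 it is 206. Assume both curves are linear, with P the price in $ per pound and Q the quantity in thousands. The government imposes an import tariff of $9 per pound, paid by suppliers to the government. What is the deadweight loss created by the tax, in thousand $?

Deadweight loss = $72.9 thousand.

Demand slope: (185 − 200)/(39 − 34) = -3, so Qd = 302 − 3P.
Supply slope: (206 − 165.5)/(42 − 33) = 4.5, so Qs = 4.5P + 17.
Without the tax, 302 − 3P = 4.5P + 17 gives 7.5P = 285, so P* = $38 and Q* = 188.
With the tax collected from suppliers, supply shifts: Qs = 4.5(P − 9) + 17.
New equilibrium: consumers pay $43.4, suppliers receive $34.4, Q = 171.8. (Wedge: Pb − Ps = 9.)
Quantity falls by |ΔQ| = |188 − 171.8| = 16.2.
DWL = ½ · t · |ΔQ| = ½ · 9 · 16.2 = $72.9.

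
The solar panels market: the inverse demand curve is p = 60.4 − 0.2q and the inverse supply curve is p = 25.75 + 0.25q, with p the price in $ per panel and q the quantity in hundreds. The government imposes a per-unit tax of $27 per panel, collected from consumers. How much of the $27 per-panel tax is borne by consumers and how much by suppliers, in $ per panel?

Consumers bear $12 per panel; suppliers bear $15 per panel.

Rewrite in direct form: qd = 302 − 5p and qs = 4p − 103.
Without the tax, 302 − 5p = 4p − 103 gives 9p = 405, so p* = $45 and q* = 77.
With the tax collected from consumers, demand (in seller-price terms) shifts: qd = 302 − 5(p + 27).
Solving gives q = 17 with consumers paying $57 and suppliers receiving $30 (the $27 wedge).
Burden on consumers: $12; on suppliers: $15. (They sum to $27.)
The less price-elastic side of the market bears the larger share of a per-unit tax.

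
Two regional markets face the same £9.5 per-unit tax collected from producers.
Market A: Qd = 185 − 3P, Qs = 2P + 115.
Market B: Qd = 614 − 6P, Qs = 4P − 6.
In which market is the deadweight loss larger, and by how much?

Market B, by £54.15.

Market A: pre-tax P* = £14, Q* = 143; post-tax Q = 131.6; deadweight loss = £54.15.
Market B: pre-tax P* = £62, Q* = 242; post-tax Q = 219.2; deadweight loss = £108.3.
Difference: £54.15 vs £108.3 → market B is larger by £54.15.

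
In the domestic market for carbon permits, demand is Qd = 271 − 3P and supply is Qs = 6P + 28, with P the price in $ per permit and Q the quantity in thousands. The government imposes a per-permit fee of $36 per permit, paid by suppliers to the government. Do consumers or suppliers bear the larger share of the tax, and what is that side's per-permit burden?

Consumers bear the larger share: $24 per permit.

Before the tax: set 271 − 3P = 6P + 28 → P* = $27, Q* = 190.
With the tax collected from suppliers, supply shifts: Qs = 6(P − 36) + 28.
New equilibrium: consumers pay $51, suppliers receive $15, Q = 118. (Wedge: Pb − Ps = 36.)
Per-permit burden: consumers $24, suppliers $12.
Consumers take the larger share because demand is less price-elastic here (demand slope 3 vs supply slope 6).
The less price-elastic side of the market bears the larger share of a per-unit tax.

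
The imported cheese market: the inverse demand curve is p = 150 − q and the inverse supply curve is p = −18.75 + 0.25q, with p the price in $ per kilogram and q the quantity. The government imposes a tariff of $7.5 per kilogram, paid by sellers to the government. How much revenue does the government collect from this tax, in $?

Rewrite in direct form: qd = 150 − p and qs = 4p + 75.
Before the tax: set 150 − p = 4p + 75 → p* = $15, q* = 135.
With the tax collected from sellers, supply shifts: qs = 4(p − 7.5) + 75.
New equilibrium: buyers pay $21, sellers receive $13.5, q = 129. (Wedge: pb − ps = 7.5.)
Revenue = t · Q = 7.5 · 129 = $967.5.

Tax revenue = $967.5.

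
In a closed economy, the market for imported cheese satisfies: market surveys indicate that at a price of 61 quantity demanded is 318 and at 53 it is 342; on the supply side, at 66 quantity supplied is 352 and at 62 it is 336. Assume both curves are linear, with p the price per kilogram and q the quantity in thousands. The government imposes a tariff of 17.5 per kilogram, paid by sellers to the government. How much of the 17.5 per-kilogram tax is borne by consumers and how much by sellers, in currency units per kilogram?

Consumers bear 10 per kilogram; sellers bear 7.5 per kilogram.

Demand slope: (342 − 318)/(53 − 61) = -3, so qd = 501 − 3p.
Supply slope: (336 − 352)/(62 − 66) = 4, so qs = 4p + 88.
Before the tax: set 501 − 3p = 4p + 88 → p* = 59, q* = 324.
With the tax collected from sellers, supply shifts: qs = 4(p − 17.5) + 88.
New equilibrium: consumers pay 69, sellers receive 51.5, q = 294. (Wedge: pb − ps = 17.5.)
Burden on consumers: 10; on sellers: 7.5. (They sum to 17.5.)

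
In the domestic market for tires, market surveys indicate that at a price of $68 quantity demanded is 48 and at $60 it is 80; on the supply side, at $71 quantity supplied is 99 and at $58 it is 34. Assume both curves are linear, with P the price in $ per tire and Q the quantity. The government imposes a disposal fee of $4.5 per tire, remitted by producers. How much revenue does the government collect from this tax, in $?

Demand slope: (80 − 48)/(60 − 68) = -4, so Qd = 320 − 4P.
Supply slope: (34 − 99)/(58 − 71) = 5, so Qs = 5P − 256.
Before the tax: set 320 − 4P = 5P − 256 → P* = $64, Q* = 64.
With the tax collected from producers, supply shifts: Qs = 5(P − 4.5) − 256.
Solving gives Q = 54 with buyers paying $66.5 and producers receiving $62 (the $4.5 wedge).
Revenue = t · Q = 4.5 · 54 = $243.

Tax revenue = $243.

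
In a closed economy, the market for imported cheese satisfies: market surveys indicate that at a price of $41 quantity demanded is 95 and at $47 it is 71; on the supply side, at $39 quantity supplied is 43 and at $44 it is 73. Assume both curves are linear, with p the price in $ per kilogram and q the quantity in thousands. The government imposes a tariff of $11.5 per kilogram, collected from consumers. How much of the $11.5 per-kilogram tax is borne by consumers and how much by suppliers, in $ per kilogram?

Consumers bear $6.9 per kilogram; suppliers bear $4.6 per kilogram.

Demand slope: (71 − 95)/(47 − 41) = -4, so qd = 259 − 4p.
Supply slope: (73 − 43)/(44 − 39) = 6, so qs = 6p − 191.
Without the tax, 259 − 4p = 6p − 191 gives 10p = 450, so p* = $45 and q* = 79.
With the tax collected from consumers, demand (in seller-price terms) shifts: qd = 259 − 4(p + 11.5).
Solving gives q = 51.4 with consumers paying $51.9 and suppliers receiving $40.4 (the $11.5 wedge).
Burden on consumers: $6.9; on suppliers: $4.6. (They sum to $11.5.)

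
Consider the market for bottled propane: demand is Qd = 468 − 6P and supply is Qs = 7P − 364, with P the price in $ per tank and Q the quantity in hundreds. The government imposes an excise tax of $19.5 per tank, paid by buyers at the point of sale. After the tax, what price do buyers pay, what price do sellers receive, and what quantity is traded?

Before the tax: set 468 − 6P = 7P − 364 → P* = $64, Q* = 84.
With the tax collected from buyers, demand (in seller-price terms) shifts: Qd = 468 − 6(P + 19.5).
New equilibrium: buyers pay $74.5, sellers receive $55, Q = 21. (Wedge: Pb − Ps = 19.5.)
The less price-elastic side of the market bears the larger share of a per-unit tax.

Buyers pay $74.5; sellers receive $55; quantity = 21.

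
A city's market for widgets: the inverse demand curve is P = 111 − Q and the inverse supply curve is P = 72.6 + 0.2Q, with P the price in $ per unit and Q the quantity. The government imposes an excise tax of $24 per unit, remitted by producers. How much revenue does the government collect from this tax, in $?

Rewrite in direct form: Qd = 111 − P and Qs = 5P − 363.
Without the tax, 111 − P = 5P − 363 gives 6P = 474, so P* = $79 and Q* = 32.
With the tax collected from producers, supply shifts: Qs = 5(P − 24) − 363.
Solving gives Q = 12 with consumers paying $99 and producers receiving $75 (the $24 wedge).
Revenue = t · Q = 24 · 12 = $288.

Tax revenue = $288.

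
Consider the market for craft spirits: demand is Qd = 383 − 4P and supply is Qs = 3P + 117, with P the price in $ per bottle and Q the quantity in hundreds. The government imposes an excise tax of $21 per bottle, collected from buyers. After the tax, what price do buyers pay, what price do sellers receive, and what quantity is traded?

Without the tax, 383 − 4P = 3P + 117 gives 7P = 266, so P* = $38 and Q* = 231.
With the tax collected from buyers, demand (in seller-price terms) shifts: Qd = 383 − 4(P + 21).
New equilibrium: buyers pay $47, sellers receive $26, Q = 195. (Wedge: Pb − Ps = 21.)
The less price-elastic side of the market bears the larger share of a per-unit tax.

Buyers pay $47; sellers receive $26; quantity = 195.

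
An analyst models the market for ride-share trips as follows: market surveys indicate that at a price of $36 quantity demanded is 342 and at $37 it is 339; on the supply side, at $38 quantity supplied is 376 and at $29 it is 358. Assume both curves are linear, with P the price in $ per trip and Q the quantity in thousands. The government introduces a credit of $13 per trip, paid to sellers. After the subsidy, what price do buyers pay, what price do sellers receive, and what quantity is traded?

Buyers pay $24.8; sellers receive $37.8; quantity = 375.6.

Demand slope: (339 − 342)/(37 − 36) = -3, so Qd = 450 − 3P.
Supply slope: (358 − 376)/(29 − 38) = 2, so Qs = 2P + 300.
Before the subsidy: set 450 − 3P = 2P + 300 → P* = $30, Q* = 360.
With a per-unit subsidy paid to sellers, each receives P + 13 per unit sold, so supply becomes Qs = 2(P + 13) + 300.
New equilibrium: buyers pay $24.8, sellers receive $37.8, Q = 375.6. (Wedge: Pb − Ps = −13.)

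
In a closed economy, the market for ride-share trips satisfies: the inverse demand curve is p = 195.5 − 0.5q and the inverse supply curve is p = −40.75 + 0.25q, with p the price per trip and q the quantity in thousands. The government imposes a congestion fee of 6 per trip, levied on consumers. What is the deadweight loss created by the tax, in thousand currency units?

Deadweight loss = 24 thousand.

Inverting to q(p) form: qd = 391 − 2p; qs = 4p + 163.
Before the tax: set 391 − 2p = 4p + 163 → p* = 38, q* = 315.
With the tax collected from consumers, demand (in seller-price terms) shifts: qd = 391 − 2(p + 6).
Solving gives q = 307 with consumers paying 42 and producers receiving 36 (the 6 wedge).
Quantity falls by |ΔQ| = |315 − 307| = 8.
DWL = ½ · t · |ΔQ| = ½ · 6 · 8 = 24.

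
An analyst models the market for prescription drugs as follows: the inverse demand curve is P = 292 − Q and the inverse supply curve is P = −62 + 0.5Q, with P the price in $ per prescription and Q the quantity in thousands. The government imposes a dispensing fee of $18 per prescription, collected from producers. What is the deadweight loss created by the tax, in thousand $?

Deadweight loss = $108 thousand.

Rewrite in direct form: Qd = 292 − P and Qs = 2P + 124.
Before the tax: set 292 − P = 2P + 124 → P* = $56, Q* = 236.
With the tax collected from producers, supply shifts: Qs = 2(P − 18) + 124.
Solving gives Q = 224 with buyers paying $68 and producers receiving $50 (the $18 wedge).
Quantity falls by |ΔQ| = |236 − 224| = 12.
DWL = ½ · t · |ΔQ| = ½ · 18 · 12 = $108.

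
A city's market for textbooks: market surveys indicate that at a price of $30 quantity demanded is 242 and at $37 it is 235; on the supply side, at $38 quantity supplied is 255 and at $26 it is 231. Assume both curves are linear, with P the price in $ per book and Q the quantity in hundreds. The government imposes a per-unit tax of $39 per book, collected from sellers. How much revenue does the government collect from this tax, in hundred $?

Tax revenue = $8385 hundred.

Demand slope: (235 − 242)/(37 − 30) = -1, so Qd = 272 − P.
Supply slope: (231 − 255)/(26 − 38) = 2, so Qs = 2P + 179.
Before the tax: set 272 − P = 2P + 179 → P* = $31, Q* = 241.
With the tax collected from sellers, supply shifts: Qs = 2(P − 39) + 179.
Solving gives Q = 215 with consumers paying $57 and sellers receiving $18 (the $39 wedge).
Revenue = t · Q = 39 · 215 = $8385.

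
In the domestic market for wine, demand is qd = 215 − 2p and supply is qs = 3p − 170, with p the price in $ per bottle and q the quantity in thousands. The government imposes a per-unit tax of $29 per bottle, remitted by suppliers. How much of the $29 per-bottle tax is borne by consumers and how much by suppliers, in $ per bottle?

Before the tax: set 215 − 2p = 3p − 170 → p* = $77, q* = 61.
With the tax collected from suppliers, supply shifts: qs = 3(p − 29) − 170.
New equilibrium: consumers pay $94.4, suppliers receive $65.4, q = 26.2. (Wedge: pb − ps = 29.)
Burden on consumers: $17.4; on suppliers: $11.6. (They sum to $29.)
The less price-elastic side of the market bears the larger share of a per-unit tax.

Consumers bear $17.4 per bottle; suppliers bear $11.6 per bottle.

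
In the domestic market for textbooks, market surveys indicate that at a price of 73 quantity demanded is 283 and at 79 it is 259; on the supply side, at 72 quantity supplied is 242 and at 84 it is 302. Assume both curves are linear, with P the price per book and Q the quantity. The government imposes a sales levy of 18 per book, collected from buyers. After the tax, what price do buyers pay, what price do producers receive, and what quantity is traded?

Demand slope: (259 − 283)/(79 − 73) = -4, so Qd = 575 − 4P.
Supply slope: (302 − 242)/(84 − 72) = 5, so Qs = 5P − 118.
Without the tax, 575 − 4P = 5P − 118 gives 9P = 693, so P* = 77 and Q* = 267.
With the tax collected from buyers, demand (in seller-price terms) shifts: Qd = 575 − 4(P + 18).
Solving gives Q = 227 with buyers paying 87 and producers receiving 69 (the 18 wedge).

Buyers pay 87; producers receive 69; quantity = 227.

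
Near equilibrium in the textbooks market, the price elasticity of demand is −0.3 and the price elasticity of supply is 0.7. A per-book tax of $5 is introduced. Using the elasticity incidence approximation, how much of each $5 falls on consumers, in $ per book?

Incidence ratio: consumers' share ≈ εs / (εs + |εd|) = 0.7 / (0.7 + 0.3) = 0.7.
So consumers bear ≈ 0.7 × $5 = $3.5; suppliers bear $1.5.

Consumers bear ≈ $3.5 per book.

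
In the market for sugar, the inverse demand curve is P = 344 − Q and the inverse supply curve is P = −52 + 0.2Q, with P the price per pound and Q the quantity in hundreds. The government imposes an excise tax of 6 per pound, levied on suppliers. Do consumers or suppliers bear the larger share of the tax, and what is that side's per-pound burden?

Rewrite in direct form: Qd = 344 − P and Qs = 5P + 260.
Without the tax, 344 − P = 5P + 260 gives 6P = 84, so P* = 14 and Q* = 330.
With the tax collected from suppliers, supply shifts: Qs = 5(P − 6) + 260.
Solving gives Q = 325 with consumers paying 19 and suppliers receiving 13 (the 6 wedge).
Per-pound burden: consumers 5, suppliers 1.
Consumers take the larger share because demand is less price-elastic here (demand slope 1 vs supply slope 5).
The less price-elastic side of the market bears the larger share of a per-unit tax.

Consumers bear the larger share: 5 per pound.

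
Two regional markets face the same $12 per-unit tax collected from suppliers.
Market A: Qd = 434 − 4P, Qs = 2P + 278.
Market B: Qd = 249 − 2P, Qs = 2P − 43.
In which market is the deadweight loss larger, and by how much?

Market A, by $24.

Market A: pre-tax P* = $26, Q* = 330; post-tax Q = 314; deadweight loss = $96.
Market B: pre-tax P* = $73, Q* = 103; post-tax Q = 91; deadweight loss = $72.
Difference: $96 vs $72 → market A is larger by $24.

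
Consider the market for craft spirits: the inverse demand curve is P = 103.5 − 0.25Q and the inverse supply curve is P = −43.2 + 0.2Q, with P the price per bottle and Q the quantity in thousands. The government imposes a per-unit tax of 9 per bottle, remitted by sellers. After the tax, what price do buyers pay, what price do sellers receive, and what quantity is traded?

Inverting to Q(P) form: Qd = 414 − 4P; Qs = 5P + 216.
Without the tax, 414 − 4P = 5P + 216 gives 9P = 198, so P* = 22 and Q* = 326.
With the tax collected from sellers, supply shifts: Qs = 5(P − 9) + 216.
Solving gives Q = 306 with buyers paying 27 and sellers receiving 18 (the 9 wedge).

Buyers pay 27; sellers receive 18; quantity = 306.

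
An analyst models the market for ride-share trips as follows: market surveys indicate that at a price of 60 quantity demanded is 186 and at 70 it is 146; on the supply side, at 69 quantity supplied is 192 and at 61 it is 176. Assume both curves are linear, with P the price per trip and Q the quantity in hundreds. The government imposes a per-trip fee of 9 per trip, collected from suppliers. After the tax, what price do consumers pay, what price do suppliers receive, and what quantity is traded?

Consumers pay 65; suppliers receive 56; quantity = 166.

Demand slope: (146 − 186)/(70 − 60) = -4, so Qd = 426 − 4P.
Supply slope: (176 − 192)/(61 − 69) = 2, so Qs = 2P + 54.
Before the tax: set 426 − 4P = 2P + 54 → P* = 62, Q* = 178.
With the tax collected from suppliers, supply shifts: Qs = 2(P − 9) + 54.
New equilibrium: consumers pay 65, suppliers receive 56, Q = 166. (Wedge: Pb − Ps = 9.)
The less price-elastic side of the market bears the larger share of a per-unit tax.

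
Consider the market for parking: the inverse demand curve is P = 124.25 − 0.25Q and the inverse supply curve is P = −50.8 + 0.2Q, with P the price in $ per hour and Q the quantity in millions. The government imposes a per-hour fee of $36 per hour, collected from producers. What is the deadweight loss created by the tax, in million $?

Inverting to Q(P) form: Qd = 497 − 4P; Qs = 5P + 254.
Without the tax, 497 − 4P = 5P + 254 gives 9P = 243, so P* = $27 and Q* = 389.
With the tax collected from producers, supply shifts: Qs = 5(P − 36) + 254.
New equilibrium: consumers pay $47, producers receive $11, Q = 309. (Wedge: Pb − Ps = 36.)
Quantity falls by |ΔQ| = |389 − 309| = 80.
DWL = ½ · t · |ΔQ| = ½ · 36 · 80 = $1440.

Deadweight loss = $1440 million.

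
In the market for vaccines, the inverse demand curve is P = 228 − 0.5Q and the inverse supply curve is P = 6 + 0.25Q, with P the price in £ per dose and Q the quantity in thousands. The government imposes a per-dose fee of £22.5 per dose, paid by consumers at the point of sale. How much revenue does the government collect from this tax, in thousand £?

Tax revenue = £5985 thousand.

Rewrite in direct form: Qd = 456 − 2P and Qs = 4P − 24.
Before the tax: set 456 − 2P = 4P − 24 → P* = £80, Q* = 296.
With the tax collected from consumers, demand (in seller-price terms) shifts: Qd = 456 − 2(P + 22.5).
New equilibrium: consumers pay £95, suppliers receive £72.5, Q = 266. (Wedge: Pb − Ps = 22.5.)
Revenue = t · Q = 22.5 · 266 = £5985.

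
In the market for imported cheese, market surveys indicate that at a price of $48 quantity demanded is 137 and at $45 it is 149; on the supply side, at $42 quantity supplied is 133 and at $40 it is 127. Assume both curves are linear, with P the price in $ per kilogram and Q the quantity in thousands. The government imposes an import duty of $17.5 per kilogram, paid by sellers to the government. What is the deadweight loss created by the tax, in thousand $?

Deadweight loss = $262.5 thousand.

Demand slope: (149 − 137)/(45 − 48) = -4, so Qd = 329 − 4P.
Supply slope: (127 − 133)/(40 − 42) = 3, so Qs = 3P + 7.
Without the tax, 329 − 4P = 3P + 7 gives 7P = 322, so P* = $46 and Q* = 145.
With the tax collected from sellers, supply shifts: Qs = 3(P − 17.5) + 7.
New equilibrium: buyers pay $53.5, sellers receive $36, Q = 115. (Wedge: Pb − Ps = 17.5.)
Quantity falls by |ΔQ| = |145 − 115| = 30.
DWL = ½ · t · |ΔQ| = ½ · 17.5 · 30 = $262.5.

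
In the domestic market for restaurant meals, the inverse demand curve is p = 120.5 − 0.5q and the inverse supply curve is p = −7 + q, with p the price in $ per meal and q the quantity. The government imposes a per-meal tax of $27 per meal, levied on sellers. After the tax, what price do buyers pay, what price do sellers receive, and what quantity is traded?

Buyers pay $87; sellers receive $60; quantity = 67.

Inverting to q(p) form: qd = 241 − 2p; qs = p + 7.
Without the tax, 241 − 2p = p + 7 gives 3p = 234, so p* = $78 and q* = 85.
With the tax collected from sellers, supply shifts: qs = (p − 27) + 7.
Solving gives q = 67 with buyers paying $87 and sellers receiving $60 (the $27 wedge).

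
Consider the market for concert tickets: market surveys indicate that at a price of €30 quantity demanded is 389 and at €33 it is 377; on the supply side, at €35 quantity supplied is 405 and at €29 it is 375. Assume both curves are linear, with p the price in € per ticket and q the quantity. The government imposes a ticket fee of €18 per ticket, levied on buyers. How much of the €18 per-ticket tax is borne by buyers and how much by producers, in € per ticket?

Buyers bear €10 per ticket; producers bear €8 per ticket.

Demand slope: (377 − 389)/(33 − 30) = -4, so qd = 509 − 4p.
Supply slope: (375 − 405)/(29 − 35) = 5, so qs = 5p + 230.
Before the tax: set 509 − 4p = 5p + 230 → p* = €31, q* = 385.
With the tax collected from buyers, demand (in seller-price terms) shifts: qd = 509 − 4(p + 18).
New equilibrium: buyers pay €41, producers receive €23, q = 345. (Wedge: pb − ps = 18.)
Burden on buyers: €10; on producers: €8. (They sum to €18.)
The less price-elastic side of the market bears the larger share of a per-unit tax.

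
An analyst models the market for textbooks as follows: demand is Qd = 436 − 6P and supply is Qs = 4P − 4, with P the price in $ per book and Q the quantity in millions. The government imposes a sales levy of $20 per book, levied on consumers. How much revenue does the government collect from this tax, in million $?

Tax revenue = $2480 million.

Before the tax: set 436 − 6P = 4P − 4 → P* = $44, Q* = 172.
With the tax collected from consumers, demand (in seller-price terms) shifts: Qd = 436 − 6(P + 20).
Solving gives Q = 124 with consumers paying $52 and suppliers receiving $32 (the $20 wedge).
Revenue = t · Q = 20 · 124 = $2480.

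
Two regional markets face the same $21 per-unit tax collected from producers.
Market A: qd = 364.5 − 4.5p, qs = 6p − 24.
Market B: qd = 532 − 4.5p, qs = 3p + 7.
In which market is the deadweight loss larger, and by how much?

Market A: pre-tax p* = $37, q* = 198; post-tax q = 144; deadweight loss = $567.
Market B: pre-tax p* = $70, q* = 217; post-tax q = 179.2; deadweight loss = $396.9.
Difference: $567 vs $396.9 → market A is larger by $170.1.

Market A, by $170.1.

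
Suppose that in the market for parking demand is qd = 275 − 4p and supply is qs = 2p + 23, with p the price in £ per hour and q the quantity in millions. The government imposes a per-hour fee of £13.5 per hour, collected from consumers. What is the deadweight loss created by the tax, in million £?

Before the tax: set 275 − 4p = 2p + 23 → p* = £42, q* = 107.
With the tax collected from consumers, demand (in seller-price terms) shifts: qd = 275 − 4(p + 13.5).
Solving gives q = 89 with consumers paying £46.5 and suppliers receiving £33 (the £13.5 wedge).
Quantity falls by |ΔQ| = |107 − 89| = 18.
DWL = ½ · t · |ΔQ| = ½ · 13.5 · 18 = £121.5.

Deadweight loss = £121.5 million.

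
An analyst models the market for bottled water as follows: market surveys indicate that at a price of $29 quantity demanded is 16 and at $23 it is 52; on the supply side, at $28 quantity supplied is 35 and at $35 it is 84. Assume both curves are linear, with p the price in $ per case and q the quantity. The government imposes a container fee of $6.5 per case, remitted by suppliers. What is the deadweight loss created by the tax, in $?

Demand slope: (52 − 16)/(23 − 29) = -6, so qd = 190 − 6p.
Supply slope: (84 − 35)/(35 − 28) = 7, so qs = 7p − 161.
Without the tax, 190 − 6p = 7p − 161 gives 13p = 351, so p* = $27 and q* = 28.
With the tax collected from suppliers, supply shifts: qs = 7(p − 6.5) − 161.
New equilibrium: buyers pay $30.5, suppliers receive $24, q = 7. (Wedge: pb − ps = 6.5.)
Quantity falls by |ΔQ| = |28 − 7| = 21.
DWL = ½ · t · |ΔQ| = ½ · 6.5 · 21 = $68.25.

Deadweight loss = $68.25.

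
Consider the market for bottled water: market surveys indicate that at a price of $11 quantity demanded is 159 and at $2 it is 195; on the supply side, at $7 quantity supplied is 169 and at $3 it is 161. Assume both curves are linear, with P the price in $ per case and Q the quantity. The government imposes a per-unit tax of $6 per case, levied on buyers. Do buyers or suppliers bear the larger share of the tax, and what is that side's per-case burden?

Demand slope: (195 − 159)/(2 − 11) = -4, so Qd = 203 − 4P.
Supply slope: (161 − 169)/(3 − 7) = 2, so Qs = 2P + 155.
Without the tax, 203 − 4P = 2P + 155 gives 6P = 48, so P* = $8 and Q* = 171.
With the tax collected from buyers, demand (in seller-price terms) shifts: Qd = 203 − 4(P + 6).
New equilibrium: buyers pay $10, suppliers receive $4, Q = 163. (Wedge: Pb − Ps = 6.)
Per-case burden: buyers $2, suppliers $4.
Suppliers take the larger share because supply is less price-elastic here (demand slope 4 vs supply slope 2).

Suppliers bear the larger share: $4 per case.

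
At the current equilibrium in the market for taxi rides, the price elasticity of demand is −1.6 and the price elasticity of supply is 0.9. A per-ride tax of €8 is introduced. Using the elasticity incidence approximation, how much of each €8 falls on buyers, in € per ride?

Incidence ratio: buyers' share ≈ εs / (εs + |εd|) = 0.9 / (0.9 + 1.6) = 0.36.
So buyers bear ≈ 0.36 × €8 = €2.88; suppliers bear €5.12.

Buyers bear ≈ €2.88 per ride.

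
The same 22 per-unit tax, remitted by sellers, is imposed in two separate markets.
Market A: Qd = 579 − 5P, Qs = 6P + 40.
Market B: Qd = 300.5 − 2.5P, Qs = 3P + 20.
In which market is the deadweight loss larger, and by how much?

Market A: pre-tax P* = 49, Q* = 334; post-tax Q = 274; deadweight loss = 660.
Market B: pre-tax P* = 51, Q* = 173; post-tax Q = 143; deadweight loss = 330.
Difference: 660 vs 330 → market A is larger by 330.

Market A, by 330.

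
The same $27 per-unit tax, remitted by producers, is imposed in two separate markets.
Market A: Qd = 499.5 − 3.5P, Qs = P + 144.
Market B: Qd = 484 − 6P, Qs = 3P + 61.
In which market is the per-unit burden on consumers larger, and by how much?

Market B, by $3.

Market A: pre-tax P* = $79, Q* = 223; post-tax Q = 202; per-unit burden on consumers = $6.
Market B: pre-tax P* = $47, Q* = 202; post-tax Q = 148; per-unit burden on consumers = $9.
Difference: $6 vs $9 → market B is larger by $3.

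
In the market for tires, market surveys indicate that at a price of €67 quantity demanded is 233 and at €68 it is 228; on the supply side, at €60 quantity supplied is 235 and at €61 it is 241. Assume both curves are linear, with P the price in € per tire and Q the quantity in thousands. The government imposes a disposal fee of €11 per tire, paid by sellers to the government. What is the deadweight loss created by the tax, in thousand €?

Demand slope: (228 − 233)/(68 − 67) = -5, so Qd = 568 − 5P.
Supply slope: (241 − 235)/(61 − 60) = 6, so Qs = 6P − 125.
Before the tax: set 568 − 5P = 6P − 125 → P* = €63, Q* = 253.
With the tax collected from sellers, supply shifts: Qs = 6(P − 11) − 125.
Solving gives Q = 223 with consumers paying €69 and sellers receiving €58 (the €11 wedge).
Quantity falls by |ΔQ| = |253 − 223| = 30.
DWL = ½ · t · |ΔQ| = ½ · 11 · 30 = €165.

Deadweight loss = €165 thousand.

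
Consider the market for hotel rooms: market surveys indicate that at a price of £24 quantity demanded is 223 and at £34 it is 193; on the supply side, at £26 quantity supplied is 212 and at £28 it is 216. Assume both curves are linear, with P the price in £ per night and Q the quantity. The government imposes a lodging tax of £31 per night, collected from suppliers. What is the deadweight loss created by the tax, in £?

Deadweight loss = £576.6.

Demand slope: (193 − 223)/(34 − 24) = -3, so Qd = 295 − 3P.
Supply slope: (216 − 212)/(28 − 26) = 2, so Qs = 2P + 160.
Without the tax, 295 − 3P = 2P + 160 gives 5P = 135, so P* = £27 and Q* = 214.
With the tax collected from suppliers, supply shifts: Qs = 2(P − 31) + 160.
New equilibrium: buyers pay £39.4, suppliers receive £8.4, Q = 176.8. (Wedge: Pb − Ps = 31.)
Quantity falls by |ΔQ| = |214 − 176.8| = 37.2.
DWL = ½ · t · |ΔQ| = ½ · 31 · 37.2 = £576.6.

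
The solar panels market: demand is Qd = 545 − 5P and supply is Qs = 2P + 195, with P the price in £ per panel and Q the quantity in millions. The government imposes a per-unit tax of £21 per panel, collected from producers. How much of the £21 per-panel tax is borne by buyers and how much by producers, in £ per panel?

Before the tax: set 545 − 5P = 2P + 195 → P* = £50, Q* = 295.
With the tax collected from producers, supply shifts: Qs = 2(P − 21) + 195.
New equilibrium: buyers pay £56, producers receive £35, Q = 265. (Wedge: Pb − Ps = 21.)
Burden on buyers: £6; on producers: £15. (They sum to £21.)
The less price-elastic side of the market bears the larger share of a per-unit tax.

Buyers bear £6 per panel; producers bear £15 per panel.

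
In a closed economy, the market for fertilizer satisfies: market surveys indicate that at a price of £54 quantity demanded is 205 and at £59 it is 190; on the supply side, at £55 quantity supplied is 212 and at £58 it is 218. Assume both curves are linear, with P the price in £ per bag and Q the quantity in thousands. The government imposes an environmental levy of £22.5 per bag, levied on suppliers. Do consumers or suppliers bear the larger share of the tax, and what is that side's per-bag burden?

Demand slope: (190 − 205)/(59 − 54) = -3, so Qd = 367 − 3P.
Supply slope: (218 − 212)/(58 − 55) = 2, so Qs = 2P + 102.
Without the tax, 367 − 3P = 2P + 102 gives 5P = 265, so P* = £53 and Q* = 208.
With the tax collected from suppliers, supply shifts: Qs = 2(P − 22.5) + 102.
Solving gives Q = 181 with consumers paying £62 and suppliers receiving £39.5 (the £22.5 wedge).
Per-bag burden: consumers £9, suppliers £13.5.
Suppliers take the larger share because supply is less price-elastic here (demand slope 3 vs supply slope 2).

Suppliers bear the larger share: £13.5 per bag.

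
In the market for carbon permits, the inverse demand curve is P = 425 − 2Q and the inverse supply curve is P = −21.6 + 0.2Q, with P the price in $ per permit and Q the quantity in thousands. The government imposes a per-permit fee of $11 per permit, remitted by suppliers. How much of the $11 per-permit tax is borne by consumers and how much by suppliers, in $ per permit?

Inverting to Q(P) form: Qd = 212.5 − 0.5P; Qs = 5P + 108.
Before the tax: set 212.5 − 0.5P = 5P + 108 → P* = $19, Q* = 203.
With the tax collected from suppliers, supply shifts: Qs = 5(P − 11) + 108.
Solving gives Q = 198 with consumers paying $29 and suppliers receiving $18 (the $11 wedge).
Burden on consumers: $10; on suppliers: $1. (They sum to $11.)
The less price-elastic side of the market bears the larger share of a per-unit tax.

Consumers bear $10 per permit; suppliers bear $1 per permit.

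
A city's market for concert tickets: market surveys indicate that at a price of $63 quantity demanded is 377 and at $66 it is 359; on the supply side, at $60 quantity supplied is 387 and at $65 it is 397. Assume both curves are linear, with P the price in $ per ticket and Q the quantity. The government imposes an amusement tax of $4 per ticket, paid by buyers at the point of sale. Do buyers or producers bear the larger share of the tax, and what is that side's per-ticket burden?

Producers bear the larger share: $3 per ticket.

Demand slope: (359 − 377)/(66 − 63) = -6, so Qd = 755 − 6P.
Supply slope: (397 − 387)/(65 − 60) = 2, so Qs = 2P + 267.
Before the tax: set 755 − 6P = 2P + 267 → P* = $61, Q* = 389.
With the tax collected from buyers, demand (in seller-price terms) shifts: Qd = 755 − 6(P + 4).
New equilibrium: buyers pay $62, producers receive $58, Q = 383. (Wedge: Pb − Ps = 4.)
Per-ticket burden: buyers $1, producers $3.
Producers take the larger share because supply is less price-elastic here (demand slope 6 vs supply slope 2).
The less price-elastic side of the market bears the larger share of a per-unit tax.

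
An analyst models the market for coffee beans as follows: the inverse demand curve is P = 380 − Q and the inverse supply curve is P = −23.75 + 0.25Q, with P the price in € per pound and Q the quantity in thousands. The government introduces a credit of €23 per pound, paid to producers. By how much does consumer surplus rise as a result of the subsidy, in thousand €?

Inverting to Q(P) form: Qd = 380 − P; Qs = 4P + 95.
Without the subsidy, 380 − P = 4P + 95 gives 5P = 285, so P* = €57 and Q* = 323.
With a per-unit subsidy paid to producers, each receives P + 23 per unit sold, so supply becomes Qs = 4(P + 23) + 95.
Solving gives Q = 341.4 with buyers paying €38.6 and producers receiving €61.6 (the €23 wedge).
ΔCS is the trapezoid between Q = 341.4 and Q = 323 of height €18.4: ½ · (323 + 341.4) · 18.4 = €6112.48.

Consumer surplus rises by €6112.48 thousand.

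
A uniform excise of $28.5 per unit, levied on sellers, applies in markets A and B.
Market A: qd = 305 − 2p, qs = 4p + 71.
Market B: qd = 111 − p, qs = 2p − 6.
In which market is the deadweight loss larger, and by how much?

Market A: pre-tax p* = $39, q* = 227; post-tax q = 189; deadweight loss = $541.5.
Market B: pre-tax p* = $39, q* = 72; post-tax q = 53; deadweight loss = $270.75.
Difference: $541.5 vs $270.75 → market A is larger by $270.75.

Market A, by $270.75.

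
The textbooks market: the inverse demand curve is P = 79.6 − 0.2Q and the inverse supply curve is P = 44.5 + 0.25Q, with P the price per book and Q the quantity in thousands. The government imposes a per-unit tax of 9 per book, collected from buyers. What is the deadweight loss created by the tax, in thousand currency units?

Deadweight loss = 90 thousand.

Rewrite in direct form: Qd = 398 − 5P and Qs = 4P − 178.
Without the tax, 398 − 5P = 4P − 178 gives 9P = 576, so P* = 64 and Q* = 78.
With the tax collected from buyers, demand (in seller-price terms) shifts: Qd = 398 − 5(P + 9).
New equilibrium: buyers pay 68, producers receive 59, Q = 58. (Wedge: Pb − Ps = 9.)
Quantity falls by |ΔQ| = |78 − 58| = 20.
DWL = ½ · t · |ΔQ| = ½ · 9 · 20 = 90.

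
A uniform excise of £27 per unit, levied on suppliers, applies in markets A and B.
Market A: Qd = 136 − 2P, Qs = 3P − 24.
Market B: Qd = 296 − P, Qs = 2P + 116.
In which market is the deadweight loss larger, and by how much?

Market A, by £194.4.

Market A: pre-tax P* = £32, Q* = 72; post-tax Q = 39.6; deadweight loss = £437.4.
Market B: pre-tax P* = £60, Q* = 236; post-tax Q = 218; deadweight loss = £243.
Difference: £437.4 vs £243 → market A is larger by £194.4.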